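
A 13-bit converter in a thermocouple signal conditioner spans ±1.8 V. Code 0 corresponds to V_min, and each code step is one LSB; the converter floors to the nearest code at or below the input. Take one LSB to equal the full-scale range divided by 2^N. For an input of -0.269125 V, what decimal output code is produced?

3483

Span: 1.8 V − (-1.8 V) = 3.6 V. LSB = 3.6 V / 2^13 ≈ 439.5 µV.
V_in − V_min = -0.269125 − (-1.8) = 1.530875 V.
Divide by LSB: 1.530875 × 8192/3.6 = 3483.5911.
Truncating gives code 3483.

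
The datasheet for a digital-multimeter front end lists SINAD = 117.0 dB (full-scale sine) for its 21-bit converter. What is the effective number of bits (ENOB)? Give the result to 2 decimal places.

Inverting SNR = 6.02 N + 1.76: N_eff = (117.0 − 1.76)/6.02 = 19.1429.

19.14 bits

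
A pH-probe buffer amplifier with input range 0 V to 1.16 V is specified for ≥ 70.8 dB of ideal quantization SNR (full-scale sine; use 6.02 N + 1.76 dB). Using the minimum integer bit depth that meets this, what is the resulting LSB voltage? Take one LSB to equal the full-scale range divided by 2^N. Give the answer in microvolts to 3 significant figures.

Span = 1.16 V.
6.02 N + 1.76 ≥ 70.8 gives N ≥ 11.468, so the minimum integer is 12.
LSB = 1.16 V / 2^12 = 283 µV.

283 µV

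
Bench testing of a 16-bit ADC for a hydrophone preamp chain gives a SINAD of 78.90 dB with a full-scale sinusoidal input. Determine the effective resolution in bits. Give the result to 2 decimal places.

ENOB = (SINAD − 1.76) / 6.02 = (78.90 − 1.76) / 6.02 = 77.14 / 6.02 = 12.8140.

12.81 bits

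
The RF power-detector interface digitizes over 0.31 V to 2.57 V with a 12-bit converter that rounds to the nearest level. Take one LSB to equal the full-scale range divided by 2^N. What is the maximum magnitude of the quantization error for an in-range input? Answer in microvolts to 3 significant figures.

276 µV

Full-scale range = 2.57 V − (0.31 V) = 2.26 V.
LSB = 2.26 V ÷ 2^12 = 2.26/4096 V = 0.55176 mV.
A rounding quantizer has |error| ≤ LSB/2 = 276 µV.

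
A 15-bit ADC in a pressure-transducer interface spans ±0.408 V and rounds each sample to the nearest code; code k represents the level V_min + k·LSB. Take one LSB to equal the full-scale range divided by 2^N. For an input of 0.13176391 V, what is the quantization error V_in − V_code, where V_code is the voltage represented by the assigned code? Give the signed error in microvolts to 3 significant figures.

+5.61 µV

Range = 0.408 − (-0.408) = 0.816 V. LSB = 0.816 V / 2^15 ≈ 24.90 µV.
Position in LSBs: (0.13176391 − (-0.408)) × 32768/0.816 = 21675.2252; rounding gives k = 21675.
V_code = -0.408 + (21675/32768) × 0.816 = 0.13175830078 V.
V_in − V_code = 0.13176391 − (0.13175830078) = +5.61 µV.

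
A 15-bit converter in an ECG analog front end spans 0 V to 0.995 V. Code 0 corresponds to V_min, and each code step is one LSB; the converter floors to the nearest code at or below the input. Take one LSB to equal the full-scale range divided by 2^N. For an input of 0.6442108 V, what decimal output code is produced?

21215

V_FS = 0.995 V. LSB = 0.995 V / 2^15 ≈ 30.36 µV.
(V_in − V_min) × 2^15/range = (0.6442108 − (0)) × 32768/0.995 = 21215.577.
Floor → code = 21215.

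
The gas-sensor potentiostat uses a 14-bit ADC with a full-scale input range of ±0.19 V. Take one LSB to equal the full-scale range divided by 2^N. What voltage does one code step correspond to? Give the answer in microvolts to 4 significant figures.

23.19 µV

The full-scale span is 0.19 − (-0.19) = 0.38 V.
There are 2^14 = 16384 steps.
One LSB is 0.38 V / 16384 = 23.19 µV.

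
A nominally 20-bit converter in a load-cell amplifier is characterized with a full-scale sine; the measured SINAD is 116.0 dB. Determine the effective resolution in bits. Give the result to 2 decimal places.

18.98 bits

(116.0 − 1.76) / 6.02 = 114.24/6.02 = 18.9767 effective bits.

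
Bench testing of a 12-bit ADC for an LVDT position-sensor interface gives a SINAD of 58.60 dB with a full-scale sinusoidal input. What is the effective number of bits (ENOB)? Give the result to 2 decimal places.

9.44 bits

(58.60 − 1.76) / 6.02 = 56.84/6.02 = 9.4419 effective bits.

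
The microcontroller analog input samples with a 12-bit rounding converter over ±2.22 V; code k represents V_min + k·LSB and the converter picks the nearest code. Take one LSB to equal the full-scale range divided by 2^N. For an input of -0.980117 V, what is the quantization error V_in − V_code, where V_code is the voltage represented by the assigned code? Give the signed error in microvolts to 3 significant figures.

Range = 2.22 − (-2.22) = 4.44 V. LSB = 4.44 V / 2^12 ≈ 1.084 mV.
(-0.980117 − (-2.22)) / LSB = 1.239883 × 4096/4.44 = 1143.8200. Nearest integer: k = 1144.
V_code = -2.22 + (1144/4096) × 4.44 = -0.9799218750 V.
Error = V_in − V_code = -0.980117 − (-0.9799218750) = −195 µV.

−195 µV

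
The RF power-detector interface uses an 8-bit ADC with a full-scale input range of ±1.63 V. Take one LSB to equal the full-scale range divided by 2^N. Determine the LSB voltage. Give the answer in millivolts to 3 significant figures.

The full-scale span is 1.63 − (-1.63) = 3.26 V.
Number of codes = 2^8 = 256.
LSB = 3.26 V ÷ 2^8 = 3.26/256 V = 12.7 mV.

12.7 mV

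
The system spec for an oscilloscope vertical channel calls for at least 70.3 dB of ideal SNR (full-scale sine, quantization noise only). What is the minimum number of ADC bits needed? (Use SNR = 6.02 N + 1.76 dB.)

12 bits

N ≥ (70.3 − 1.76)/6.02 = 11.385 → N_min = 12.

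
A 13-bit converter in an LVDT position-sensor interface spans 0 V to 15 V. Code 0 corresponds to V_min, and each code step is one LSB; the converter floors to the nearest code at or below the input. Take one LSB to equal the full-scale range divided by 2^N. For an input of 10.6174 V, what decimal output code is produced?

5798

Range is 15 V. LSB = 15 V / 2^13 ≈ 1.831 mV.
(V_in − V_min) × 2^13/range = (10.6174 − (0)) × 8192/15 = 5798.516.
Floor → code = 5798.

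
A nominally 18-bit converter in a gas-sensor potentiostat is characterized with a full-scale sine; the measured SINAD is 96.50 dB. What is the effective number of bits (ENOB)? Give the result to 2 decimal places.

15.74 bits

ENOB = (96.50 − 1.76)/6.02 = 15.7375 bits.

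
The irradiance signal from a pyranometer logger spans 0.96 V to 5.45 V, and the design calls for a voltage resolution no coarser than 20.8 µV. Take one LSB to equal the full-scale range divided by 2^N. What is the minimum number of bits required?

18 bits

The full-scale span is 5.45 − (0.96) = 4.49 V.
Need 2^N ≥ 4.49 V / 20.8 µV = 215900 → N_min = 18.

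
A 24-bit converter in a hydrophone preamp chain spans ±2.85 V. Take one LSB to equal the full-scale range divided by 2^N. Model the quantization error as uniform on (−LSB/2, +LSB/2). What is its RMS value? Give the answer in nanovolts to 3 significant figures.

Range = 2.85 − (-2.85) = 5.7 V.
LSB = 5.7 V / 2^24 = 339.75 nV.
σ_q = LSB/√12 = 339.75 nV/3.4641 = 98.1 nV.

98.1 nV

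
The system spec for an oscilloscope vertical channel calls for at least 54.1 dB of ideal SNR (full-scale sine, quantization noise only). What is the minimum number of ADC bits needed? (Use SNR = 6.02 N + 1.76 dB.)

9 bits

Required N = ⌈(54.1 − 1.76)/6.02⌉ = ⌈8.694⌉ = 9.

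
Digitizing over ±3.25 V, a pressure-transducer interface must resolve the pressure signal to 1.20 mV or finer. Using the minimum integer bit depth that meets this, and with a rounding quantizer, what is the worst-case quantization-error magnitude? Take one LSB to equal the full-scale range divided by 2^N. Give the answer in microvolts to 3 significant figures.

Full-scale range = 3.25 V − (-3.25 V) = 6.5 V.
Levels needed ≥ 6.5/1.20 mV = 5417. 2^13 = 8192 suffices, so N_min = 13.
One LSB is 6.5 V / 8192 = 0.79346 mV.
|e|_max = LSB/2 = 397 µV.

397 µV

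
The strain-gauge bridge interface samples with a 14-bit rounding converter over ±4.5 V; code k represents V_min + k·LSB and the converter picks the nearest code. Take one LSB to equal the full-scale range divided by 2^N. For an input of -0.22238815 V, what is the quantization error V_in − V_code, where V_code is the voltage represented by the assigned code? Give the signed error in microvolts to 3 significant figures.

+85.0 µV

The full-scale span is 4.5 − (-4.5) = 9 V. LSB = 9 V / 2^14 ≈ 0.5493 mV.
(-0.22238815 − (-4.5)) / LSB = 4.27761185 × 16384/9 = 7787.1547. Nearest integer: k = 7787.
V_code = V_min + k × range/2^14 = -4.5 + 7787 × 9/16384 = -0.22247314453 V.
Error = V_in − V_code = -0.22238815 − (-0.22247314453) = +85.0 µV.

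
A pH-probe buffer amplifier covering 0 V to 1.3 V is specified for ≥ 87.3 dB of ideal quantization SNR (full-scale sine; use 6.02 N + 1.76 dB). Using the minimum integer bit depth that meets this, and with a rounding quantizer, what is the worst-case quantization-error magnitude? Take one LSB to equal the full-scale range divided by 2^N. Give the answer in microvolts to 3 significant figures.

Range is 1.3 V.
Required N = ⌈(87.3 − 1.76)/6.02⌉ = ⌈14.209⌉ = 15.
LSB = 1.3 V ÷ 2^15 = 1.3/32768 V = 39.673 µV.
Max error for round-to-nearest is LSB/2 = 19.8 µV.

19.8 µV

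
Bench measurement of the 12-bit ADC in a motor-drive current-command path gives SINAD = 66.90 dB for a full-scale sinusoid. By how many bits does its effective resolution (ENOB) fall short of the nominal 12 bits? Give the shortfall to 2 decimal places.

1.18 bits

ENOB = (SINAD − 1.76)/6.02 = (66.90 − 1.76)/6.02 = 10.8206 bits.
Lost resolution: 12 − 10.8206 = 1.1794 bits.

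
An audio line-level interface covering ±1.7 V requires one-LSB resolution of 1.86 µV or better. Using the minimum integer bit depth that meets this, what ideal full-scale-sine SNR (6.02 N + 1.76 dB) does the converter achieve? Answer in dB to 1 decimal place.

Full-scale range = 1.7 V − (-1.7 V) = 3.4 V.
3.4 V / 1.86 µV = 1.828e6. Since 2^20 = 1048576 and 2^21 = 2097152, N = 21.
6.02(21) + 1.76 = 128.18 dB.

128.2 dB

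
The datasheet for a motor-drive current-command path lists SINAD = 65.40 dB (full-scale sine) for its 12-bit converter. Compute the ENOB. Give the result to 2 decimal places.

Inverting SNR = 6.02 N + 1.76: N_eff = (65.40 − 1.76)/6.02 = 10.5714.

10.57 bits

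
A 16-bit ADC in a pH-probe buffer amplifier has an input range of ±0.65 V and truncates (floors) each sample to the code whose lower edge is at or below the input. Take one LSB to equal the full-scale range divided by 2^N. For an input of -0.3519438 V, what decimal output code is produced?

Range = 0.65 − (-0.65) = 1.3 V. LSB = 1.3 V / 2^16 ≈ 19.84 µV.
code = ⌊(V_in − V_min)/LSB⌋ = ⌊(V_in − V_min) × 2^16 / range⌋
     = ⌊(-0.3519438 − (-0.65)) × 65536 / 1.3⌋ = ⌊0.2980562 × 65536/1.3⌋
     = ⌊15025.701⌋ = 15025.

15025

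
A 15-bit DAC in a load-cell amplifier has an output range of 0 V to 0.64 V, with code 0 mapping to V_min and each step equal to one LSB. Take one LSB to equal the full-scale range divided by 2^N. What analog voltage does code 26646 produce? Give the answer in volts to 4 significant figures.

0.5204 V

Range is 0.64 V. LSB = 0.64 V / 2^15.
V_out = 0 + 26646 × (0.64/32768) V
      = 0 + 0.520430 = 0.520430 V.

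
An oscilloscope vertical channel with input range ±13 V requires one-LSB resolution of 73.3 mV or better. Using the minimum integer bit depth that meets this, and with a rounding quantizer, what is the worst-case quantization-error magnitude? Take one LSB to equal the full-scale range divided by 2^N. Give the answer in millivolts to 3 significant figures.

Span: 13 V − (-13 V) = 26 V.
Required number of levels: 26/73.3 mV = 354.71; smallest N with 2^N ≥ that is 9.
LSB = 26 V / 2^9 = 50.781 mV.
Max error for round-to-nearest is LSB/2 = 25.4 mV.

25.4 mV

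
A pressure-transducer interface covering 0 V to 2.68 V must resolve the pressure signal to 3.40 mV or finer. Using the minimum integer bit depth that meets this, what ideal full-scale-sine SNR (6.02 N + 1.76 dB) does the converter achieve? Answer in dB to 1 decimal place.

62.0 dB

Span = 2.68 V.
Required number of levels: 2.68/3.40 mV = 788.24; smallest N with 2^N ≥ that is 10.
6.02(10) + 1.76 = 61.96 dB.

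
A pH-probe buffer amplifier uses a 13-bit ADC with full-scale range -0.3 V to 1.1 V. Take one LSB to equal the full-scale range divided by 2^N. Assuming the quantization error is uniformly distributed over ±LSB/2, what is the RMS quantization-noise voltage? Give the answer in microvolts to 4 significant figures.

The full-scale span is 1.1 − (-0.3) = 1.4 V.
Step size = 1.4/8192 V = 170.898 µV.
V_rms = LSB/√12 = 170.898 µV / √12 = 49.33 µV.

49.33 µV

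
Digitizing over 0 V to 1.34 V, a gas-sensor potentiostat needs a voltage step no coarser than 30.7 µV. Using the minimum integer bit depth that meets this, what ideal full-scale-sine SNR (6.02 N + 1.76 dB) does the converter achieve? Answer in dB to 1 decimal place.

Span = 1.34 V.
1.34 V / 30.7 µV = 43650. Since 2^15 = 32768 and 2^16 = 65536, N = 16.
Ideal SNR at N = 16: 6.02·16 + 1.76 = 98.1 dB.

98.1 dB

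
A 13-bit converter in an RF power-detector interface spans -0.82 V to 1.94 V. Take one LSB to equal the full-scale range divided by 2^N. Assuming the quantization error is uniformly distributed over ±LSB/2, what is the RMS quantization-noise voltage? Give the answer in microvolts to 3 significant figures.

The full-scale span is 1.94 − (-0.82) = 2.76 V.
One LSB is 2.76 V / 8192 = 336.91 µV.
V_rms = LSB/√12 = 336.91 µV / √12 = 97.3 µV.

97.3 µV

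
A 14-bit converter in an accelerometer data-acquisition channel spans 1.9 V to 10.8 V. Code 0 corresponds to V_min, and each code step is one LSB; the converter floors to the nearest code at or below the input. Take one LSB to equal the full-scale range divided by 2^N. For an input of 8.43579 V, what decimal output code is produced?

Full-scale range = 10.8 V − (1.9 V) = 8.9 V. LSB = 8.9 V / 2^14 ≈ 0.5432 mV.
(V_in − V_min) × 2^14/range = (8.43579 − (1.9)) × 16384/8.9 = 12031.728.
Floor → code = 12031.

12031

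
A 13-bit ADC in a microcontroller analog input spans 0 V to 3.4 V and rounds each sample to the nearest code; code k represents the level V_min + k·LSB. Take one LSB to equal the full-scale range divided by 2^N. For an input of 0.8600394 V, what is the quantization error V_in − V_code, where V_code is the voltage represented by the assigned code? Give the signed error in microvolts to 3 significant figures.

+78.5 µV

Full-scale range = 3.4 V. LSB = 3.4 V / 2^13 ≈ 415.0 µV.
(0.8600394 − (0)) / LSB = 0.8600394 × 8192/3.4 = 2072.1890. Nearest integer: k = 2072.
V_code = V_min + k × range/2^13 = 0 + 2072 × 3.4/8192 = 0.8599609375 V.
V_in − V_code = 0.8600394 − (0.8599609375) = +78.5 µV.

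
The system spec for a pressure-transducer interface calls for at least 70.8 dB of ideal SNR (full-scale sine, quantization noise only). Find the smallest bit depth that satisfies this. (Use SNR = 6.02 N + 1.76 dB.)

6.02 N + 1.76 ≥ 70.8 gives N ≥ 11.468, so the minimum integer is 12.

12 bits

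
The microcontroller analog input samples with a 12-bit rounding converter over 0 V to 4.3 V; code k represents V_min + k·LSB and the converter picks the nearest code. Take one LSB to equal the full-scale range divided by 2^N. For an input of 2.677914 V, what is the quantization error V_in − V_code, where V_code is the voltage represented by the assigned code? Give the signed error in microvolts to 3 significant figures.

−138 µV

Range is 4.3 V. LSB = 4.3 V / 2^12 ≈ 1.050 mV.
Position in LSBs: (2.677914 − (0)) × 4096/4.3 = 2550.8688; rounding gives k = 2551.
V_code = V_min + k × range/2^12 = 0 + 2551 × 4.3/4096 = 2.678051758 V.
e = 2.677914 − (2.678051758) = −138 µV.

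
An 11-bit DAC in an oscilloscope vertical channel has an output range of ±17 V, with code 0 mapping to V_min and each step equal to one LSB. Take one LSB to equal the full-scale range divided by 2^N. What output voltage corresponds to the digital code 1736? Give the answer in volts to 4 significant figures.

The full-scale span is 17 − (-17) = 34 V. LSB = 34 V / 2^11.
Output = V_min + (1736/2048) × range = -17 + 0.847656 × 34 V
      = -17 V + 28.8203 V = 11.8203 V.

11.82 V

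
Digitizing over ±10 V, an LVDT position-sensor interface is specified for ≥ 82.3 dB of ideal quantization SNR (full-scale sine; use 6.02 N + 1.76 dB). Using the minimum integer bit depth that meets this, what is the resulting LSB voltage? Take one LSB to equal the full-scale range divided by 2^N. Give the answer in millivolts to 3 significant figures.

1.22 mV

Span: 10 V − (-10 V) = 20 V.
6.02 N + 1.76 ≥ 82.3 gives N ≥ 13.379, so the minimum integer is 14.
LSB = 20 V / 2^14 = 1.22 mV.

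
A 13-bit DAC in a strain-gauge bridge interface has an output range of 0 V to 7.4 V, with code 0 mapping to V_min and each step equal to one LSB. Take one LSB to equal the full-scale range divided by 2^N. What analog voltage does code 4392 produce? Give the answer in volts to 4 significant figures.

Span = 7.4 V. LSB = 7.4 V / 2^13.
V_out = 0 + 4392 × (7.4/8192) V
      = 0 V + 3.96738 V = 3.96738 V.

3.967 V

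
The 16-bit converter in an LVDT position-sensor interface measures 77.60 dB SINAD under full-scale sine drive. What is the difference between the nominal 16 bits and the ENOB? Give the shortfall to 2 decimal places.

3.40 bits

N_eff = (77.60 − 1.76)/6.02 = 12.5980 bits.
Shortfall = 16 − 12.5980 = 3.4020 bits.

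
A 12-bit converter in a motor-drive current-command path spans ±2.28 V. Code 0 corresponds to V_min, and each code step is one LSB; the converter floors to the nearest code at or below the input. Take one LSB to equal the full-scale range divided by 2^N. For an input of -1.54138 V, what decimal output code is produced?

Span: 2.28 V − (-2.28 V) = 4.56 V. LSB = 4.56 V / 2^12 ≈ 1.113 mV.
(V_in − V_min) × 2^12/range = (-1.54138 − (-2.28)) × 4096/4.56 = 663.462.
Floor → code = 663.

663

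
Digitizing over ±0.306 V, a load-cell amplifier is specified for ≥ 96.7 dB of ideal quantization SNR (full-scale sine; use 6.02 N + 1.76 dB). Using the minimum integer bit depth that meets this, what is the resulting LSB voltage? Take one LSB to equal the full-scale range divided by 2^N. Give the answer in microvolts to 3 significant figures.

The full-scale span is 0.306 − (-0.306) = 0.612 V.
6.02 N + 1.76 ≥ 96.7 gives N ≥ 15.771, so the minimum integer is 16.
One LSB is 0.612 V / 65536 = 9.34 µV.

9.34 µV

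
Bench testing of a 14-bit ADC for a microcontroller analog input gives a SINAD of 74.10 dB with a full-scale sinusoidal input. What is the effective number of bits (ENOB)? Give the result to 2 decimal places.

Inverting SNR = 6.02 N + 1.76: N_eff = (74.10 − 1.76)/6.02 = 12.0166.

12.02 bits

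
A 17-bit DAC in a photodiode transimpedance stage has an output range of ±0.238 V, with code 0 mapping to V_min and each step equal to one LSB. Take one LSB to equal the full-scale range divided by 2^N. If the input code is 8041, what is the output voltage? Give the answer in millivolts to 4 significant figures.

The full-scale span is 0.238 − (-0.238) = 0.476 V. LSB = 0.476 V / 2^17.
Output = V_min + (8041/131072) × range = -0.238 + 0.0613480 × 0.476 V
      = -0.238 V + 0.0292016 V = -0.208798 V.

-208.8 mV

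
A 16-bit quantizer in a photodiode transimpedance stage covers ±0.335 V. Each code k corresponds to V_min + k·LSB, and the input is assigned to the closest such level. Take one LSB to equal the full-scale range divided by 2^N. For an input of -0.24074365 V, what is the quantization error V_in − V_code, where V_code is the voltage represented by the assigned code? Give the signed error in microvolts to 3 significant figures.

Full-scale range = 0.335 V − (-0.335 V) = 0.67 V. LSB = 0.67 V / 2^16 ≈ 10.22 µV.
(-0.24074365 − (-0.335)) / LSB = 0.09425635 × 65536/0.67 = 9219.6778. Nearest integer: k = 9220.
V_code = -0.335 + (9220/65536) × 0.67 = -0.24074035645 V.
V_in − V_code = -0.24074365 − (-0.24074035645) = −3.29 µV.

−3.29 µV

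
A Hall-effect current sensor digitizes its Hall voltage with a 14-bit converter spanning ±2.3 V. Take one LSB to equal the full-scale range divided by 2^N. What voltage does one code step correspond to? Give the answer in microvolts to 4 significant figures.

The full-scale span is 2.3 − (-2.3) = 4.6 V.
2^14 = 16384 levels.
LSB = 4.6 V / 2^14 = 280.8 µV.

280.8 µV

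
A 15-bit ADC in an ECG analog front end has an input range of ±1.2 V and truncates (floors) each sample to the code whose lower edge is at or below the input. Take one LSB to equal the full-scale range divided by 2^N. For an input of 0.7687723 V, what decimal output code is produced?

The full-scale span is 1.2 − (-1.2) = 2.4 V. LSB = 2.4 V / 2^15 ≈ 73.24 µV.
V_in − V_min = 0.7687723 − (-1.2) = 1.9687723 V.
Divide by LSB: 1.9687723 × 32768/2.4 = 26880.3045.
Truncating gives code 26880.

26880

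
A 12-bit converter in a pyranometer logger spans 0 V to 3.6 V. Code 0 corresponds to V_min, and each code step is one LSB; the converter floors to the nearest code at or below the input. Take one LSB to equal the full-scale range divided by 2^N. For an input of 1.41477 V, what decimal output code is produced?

Range is 3.6 V. LSB = 3.6 V / 2^12 ≈ 0.8789 mV.
code = ⌊(V_in − V_min)/LSB⌋ = ⌊(V_in − V_min) × 2^12 / range⌋
     = ⌊(1.41477 − (0)) × 4096 / 3.6⌋ = ⌊1.41477 × 4096/3.6⌋
     = ⌊1609.694⌋ = 1609.

1609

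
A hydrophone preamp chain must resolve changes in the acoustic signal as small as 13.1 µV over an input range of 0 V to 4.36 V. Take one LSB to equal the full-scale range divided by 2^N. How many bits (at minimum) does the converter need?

Span = 4.36 V.
Levels needed ≥ 4.36/13.1 µV = 332800. 2^19 = 524288 suffices, so N_min = 19.

19 bits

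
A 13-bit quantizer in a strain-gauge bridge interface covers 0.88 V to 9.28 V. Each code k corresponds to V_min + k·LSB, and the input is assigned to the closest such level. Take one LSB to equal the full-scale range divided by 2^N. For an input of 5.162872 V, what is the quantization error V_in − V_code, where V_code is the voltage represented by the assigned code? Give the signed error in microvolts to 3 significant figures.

Span: 9.28 V − (0.88 V) = 8.4 V. LSB = 8.4 V / 2^13 ≈ 1.025 mV.
(5.162872 − (0.88)) / LSB = 4.282872 × 8192/8.4 = 4176.8199. Nearest integer: k = 4177.
Reconstructed level: 0.88 + 4177 × 8.4/8192 V = 5.163056641 V.
e = 5.162872 − (5.163056641) = −185 µV.

−185 µV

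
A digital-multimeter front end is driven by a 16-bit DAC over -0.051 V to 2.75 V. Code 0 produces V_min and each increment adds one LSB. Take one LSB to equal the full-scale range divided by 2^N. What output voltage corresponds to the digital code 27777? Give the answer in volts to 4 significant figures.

1.136 V

The full-scale span is 2.75 − (-0.051) = 2.801 V. LSB = 2.801 V / 2^16.
V_out = V_min + code × LSB = -0.051 V + 27777 × 2.801 V / 65536
      = -0.051 V + 1.18719 V = 1.13619 V.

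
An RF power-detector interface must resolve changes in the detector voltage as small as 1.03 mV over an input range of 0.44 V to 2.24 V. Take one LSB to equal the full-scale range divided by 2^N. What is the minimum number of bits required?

11 bits

The full-scale span is 2.24 − (0.44) = 1.8 V.
Required number of levels: 1.8/1.03 mV = 1747.6; smallest N with 2^N ≥ that is 11.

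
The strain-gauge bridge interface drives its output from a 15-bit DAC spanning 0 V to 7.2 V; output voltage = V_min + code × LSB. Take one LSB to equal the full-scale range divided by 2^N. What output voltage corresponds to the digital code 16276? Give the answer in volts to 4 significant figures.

3.576 V

V_FS = 7.2 V. LSB = 7.2 V / 2^15.
V_out = 0 + 16276 × (7.2/32768) V
      = 0 V + 3.57627 V = 3.57627 V.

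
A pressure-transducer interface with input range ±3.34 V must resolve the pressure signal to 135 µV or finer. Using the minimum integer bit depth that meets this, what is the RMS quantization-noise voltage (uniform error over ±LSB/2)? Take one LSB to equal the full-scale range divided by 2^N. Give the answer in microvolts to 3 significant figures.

Span: 3.34 V − (-3.34 V) = 6.68 V.
Levels needed ≥ 6.68/135 µV = 49480. 2^16 = 65536 suffices, so N_min = 16.
Step size = 6.68/65536 V = 101.93 µV.
RMS noise = LSB/√12 = 29.4 µV.

29.4 µV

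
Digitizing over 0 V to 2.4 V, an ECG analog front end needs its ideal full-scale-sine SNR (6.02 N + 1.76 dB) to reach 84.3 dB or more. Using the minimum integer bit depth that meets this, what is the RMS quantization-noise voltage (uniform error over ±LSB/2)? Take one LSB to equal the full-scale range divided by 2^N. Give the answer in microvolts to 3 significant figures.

Full-scale range = 2.4 V.
Solving 6.02 N ≥ 84.3 − 1.76: N ≥ 13.711. Round up → N = 14.
LSB = 2.4 V ÷ 2^14 = 2.4/16384 V = 146.48 µV.
V_rms = LSB/√12 = 42.3 µV.

42.3 µV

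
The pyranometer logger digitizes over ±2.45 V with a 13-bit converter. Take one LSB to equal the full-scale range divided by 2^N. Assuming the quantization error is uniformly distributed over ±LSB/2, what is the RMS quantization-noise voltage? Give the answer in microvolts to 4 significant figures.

172.7 µV

Range = 2.45 − (-2.45) = 4.9 V.
LSB = 4.9 V ÷ 2^13 = 4.9/8192 V = 0.598145 mV.
RMS of a uniform error over width LSB is LSB/√12 = 172.7 µV.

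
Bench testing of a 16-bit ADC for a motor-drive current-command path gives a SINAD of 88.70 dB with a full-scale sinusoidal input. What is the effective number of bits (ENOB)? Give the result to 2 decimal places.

14.44 bits

Inverting SNR = 6.02 N + 1.76: N_eff = (88.70 − 1.76)/6.02 = 14.4419.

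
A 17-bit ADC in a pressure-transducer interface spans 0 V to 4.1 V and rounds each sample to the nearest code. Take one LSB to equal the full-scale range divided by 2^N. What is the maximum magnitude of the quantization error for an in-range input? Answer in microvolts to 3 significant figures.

15.6 µV

V_FS = 4.1 V.
Step size = 4.1/131072 V = 31.281 µV.
A rounding quantizer has |error| ≤ LSB/2 = 15.6 µV.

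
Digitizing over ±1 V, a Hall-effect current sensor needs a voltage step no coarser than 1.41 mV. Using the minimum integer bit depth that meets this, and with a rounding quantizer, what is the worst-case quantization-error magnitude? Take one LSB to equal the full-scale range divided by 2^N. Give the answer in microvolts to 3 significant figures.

Full-scale range = 1 V − (-1 V) = 2 V.
Levels needed ≥ 2/1.41 mV = 1418. 2^11 = 2048 suffices, so N_min = 11.
LSB = 2 V ÷ 2^11 = 2/2048 V = 0.97656 mV.
Half an LSB is 488 µV.

488 µV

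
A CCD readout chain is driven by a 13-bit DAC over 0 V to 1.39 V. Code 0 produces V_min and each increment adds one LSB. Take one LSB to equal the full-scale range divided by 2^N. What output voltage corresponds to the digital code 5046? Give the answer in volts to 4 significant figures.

Full-scale range = 1.39 V. LSB = 1.39 V / 2^13.
Output = V_min + (5046/8192) × range = 0 + 0.615967 × 1.39 V
      = 0 V + 0.856194 V = 0.856194 V.

0.8562 V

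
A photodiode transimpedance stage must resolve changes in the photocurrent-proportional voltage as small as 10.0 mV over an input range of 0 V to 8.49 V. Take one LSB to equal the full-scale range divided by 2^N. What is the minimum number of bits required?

Span = 8.49 V.
Need 2^N ≥ 8.49 V / 10.0 mV = 849.0 → N_min = 10.

10 bits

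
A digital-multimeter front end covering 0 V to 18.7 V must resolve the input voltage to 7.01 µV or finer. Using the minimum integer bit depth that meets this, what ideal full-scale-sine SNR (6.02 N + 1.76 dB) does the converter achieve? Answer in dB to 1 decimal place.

134.2 dB

Range is 18.7 V.
Need 2^N ≥ 18.7 V / 7.01 µV = 2.668e6 → N_min = 22.
SNR = 6.02 × 22 + 1.76 = 134.20 dB.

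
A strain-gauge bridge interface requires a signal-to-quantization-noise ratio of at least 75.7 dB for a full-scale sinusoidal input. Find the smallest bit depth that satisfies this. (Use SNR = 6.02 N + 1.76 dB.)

13 bits

N ≥ (75.7 − 1.76)/6.02 = 12.282 → N_min = 13.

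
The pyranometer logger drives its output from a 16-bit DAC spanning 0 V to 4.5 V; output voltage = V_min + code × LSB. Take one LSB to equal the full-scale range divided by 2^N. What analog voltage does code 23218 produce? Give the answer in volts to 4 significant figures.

Full-scale range = 4.5 V. LSB = 4.5 V / 2^16.
V_out = V_min + code × LSB = 0 V + 23218 × 4.5 V / 65536
      = 0 + 1.59425 = 1.59425 V.

1.594 V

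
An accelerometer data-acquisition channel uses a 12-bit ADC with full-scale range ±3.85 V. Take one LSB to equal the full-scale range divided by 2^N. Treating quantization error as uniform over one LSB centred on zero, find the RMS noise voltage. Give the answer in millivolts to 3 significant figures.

Span: 3.85 V − (-3.85 V) = 7.7 V.
One LSB is 7.7 V / 4096 = 1.8799 mV.
σ_q = LSB/√12 = 1.8799 mV/3.4641 = 0.543 mV.

0.543 mV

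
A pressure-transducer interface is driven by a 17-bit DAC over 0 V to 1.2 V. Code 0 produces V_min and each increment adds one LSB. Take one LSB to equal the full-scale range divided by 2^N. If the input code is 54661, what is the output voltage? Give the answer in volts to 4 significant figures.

Full-scale range = 1.2 V. LSB = 1.2 V / 2^17.
V_out = 0 + 54661 × (1.2/131072) V
      = 0 V + 0.500436 V = 0.500436 V.

0.5004 V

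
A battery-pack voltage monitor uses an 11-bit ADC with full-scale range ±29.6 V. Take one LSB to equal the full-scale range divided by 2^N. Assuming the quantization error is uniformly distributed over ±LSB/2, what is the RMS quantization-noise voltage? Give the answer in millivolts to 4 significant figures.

8.345 mV

Span: 29.6 V − (-29.6 V) = 59.2 V.
Step size = 59.2/2048 V = 28.9063 mV.
σ_q = LSB/√12 = 28.9063 mV/3.4641 = 8.345 mV.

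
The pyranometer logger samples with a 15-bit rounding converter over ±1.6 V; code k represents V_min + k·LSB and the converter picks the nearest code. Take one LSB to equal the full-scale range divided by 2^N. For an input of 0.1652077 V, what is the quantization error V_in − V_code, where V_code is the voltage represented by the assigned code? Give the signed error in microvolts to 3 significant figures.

−26.7 µV

Range = 1.6 − (-1.6) = 3.2 V. LSB = 3.2 V / 2^15 ≈ 97.66 µV.
(V_in − V_min)/LSB = (0.1652077 − (-1.6)) × 32768/3.2 = 18075.7268 → nearest code k = 18076.
Reconstructed level: -1.6 + 18076 × 3.2/32768 V = 0.16523437500 V.
Error = V_in − V_code = 0.1652077 − (0.16523437500) = −26.7 µV.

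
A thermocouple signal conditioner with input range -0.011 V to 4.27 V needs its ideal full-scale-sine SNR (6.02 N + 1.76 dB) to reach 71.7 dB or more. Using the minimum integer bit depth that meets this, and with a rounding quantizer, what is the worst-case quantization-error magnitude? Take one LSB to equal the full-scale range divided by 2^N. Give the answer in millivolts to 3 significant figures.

The full-scale span is 4.27 − (-0.011) = 4.281 V.
Solving 6.02 N ≥ 71.7 − 1.76: N ≥ 11.618. Round up → N = 12.
Step size = 4.281/4096 V = 1.0452 mV.
Half an LSB is 0.523 mV.

0.523 mV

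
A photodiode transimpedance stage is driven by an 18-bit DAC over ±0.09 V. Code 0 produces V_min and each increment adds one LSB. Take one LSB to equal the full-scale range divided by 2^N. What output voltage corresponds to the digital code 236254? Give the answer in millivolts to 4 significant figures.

The full-scale span is 0.09 − (-0.09) = 0.18 V. LSB = 0.18 V / 2^18.
V_out = V_min + code × LSB = -0.09 V + 236254 × 0.18 V / 262144
      = -0.09 V + 0.162223 V = 0.0722227 V.

72.22 mV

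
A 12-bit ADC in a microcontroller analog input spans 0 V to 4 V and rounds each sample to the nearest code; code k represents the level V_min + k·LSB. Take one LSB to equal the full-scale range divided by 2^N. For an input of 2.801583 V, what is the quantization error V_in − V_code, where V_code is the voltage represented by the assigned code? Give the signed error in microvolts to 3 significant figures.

Range is 4 V. LSB = 4 V / 2^12 ≈ 0.9766 mV.
Position in LSBs: (2.801583 − (0)) × 4096/4 = 2868.8210; rounding gives k = 2869.
V_code = V_min + k × range/2^12 = 0 + 2869 × 4/4096 = 2.801757813 V.
e = 2.801583 − (2.801757813) = −175 µV.

−175 µV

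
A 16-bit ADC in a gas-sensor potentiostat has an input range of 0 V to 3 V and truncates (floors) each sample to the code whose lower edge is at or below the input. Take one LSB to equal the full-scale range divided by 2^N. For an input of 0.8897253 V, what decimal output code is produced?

19436

Span = 3 V. LSB = 3 V / 2^16 ≈ 45.78 µV.
code = ⌊(V_in − V_min)/LSB⌋ = ⌊(V_in − V_min) × 2^16 / range⌋
     = ⌊(0.8897253 − (0)) × 65536 / 3⌋ = ⌊0.8897253 × 65536/3⌋
     = ⌊19436.346⌋ = 19436.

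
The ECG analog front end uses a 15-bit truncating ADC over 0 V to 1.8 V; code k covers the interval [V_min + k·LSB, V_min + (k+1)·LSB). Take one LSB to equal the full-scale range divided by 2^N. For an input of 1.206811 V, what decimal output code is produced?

21969

Span = 1.8 V. LSB = 1.8 V / 2^15 ≈ 54.93 µV.
code = ⌊(V_in − V_min)/LSB⌋ = ⌊(V_in − V_min) × 2^15 / range⌋
     = ⌊(1.206811 − (0)) × 32768 / 1.8⌋ = ⌊1.206811 × 32768/1.8⌋
     = ⌊21969.324⌋ = 21969.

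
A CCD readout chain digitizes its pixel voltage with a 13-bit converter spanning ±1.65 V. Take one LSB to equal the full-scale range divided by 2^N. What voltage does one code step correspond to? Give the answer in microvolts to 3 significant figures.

Span: 1.65 V − (-1.65 V) = 3.3 V.
Number of codes = 2^13 = 8192.
One LSB is 3.3 V / 8192 = 403 µV.

403 µV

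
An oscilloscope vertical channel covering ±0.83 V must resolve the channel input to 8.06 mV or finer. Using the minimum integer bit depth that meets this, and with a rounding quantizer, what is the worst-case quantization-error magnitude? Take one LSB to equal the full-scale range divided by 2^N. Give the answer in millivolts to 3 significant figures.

Range = 0.83 − (-0.83) = 1.66 V.
1.66 V / 8.06 mV = 206.0. Since 2^7 = 128 and 2^8 = 256, N = 8.
LSB = 1.66 V ÷ 2^8 = 1.66/256 V = 6.4844 mV.
|e|_max = LSB/2 = 3.24 mV.

3.24 mV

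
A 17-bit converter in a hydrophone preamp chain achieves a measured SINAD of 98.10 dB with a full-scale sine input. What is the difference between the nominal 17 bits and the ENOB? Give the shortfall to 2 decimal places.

Effective bits = (98.10 − 1.76)/6.02 = 16.0033.
17 − 16.0033 = 1.00 bits below nominal.

1.00 bits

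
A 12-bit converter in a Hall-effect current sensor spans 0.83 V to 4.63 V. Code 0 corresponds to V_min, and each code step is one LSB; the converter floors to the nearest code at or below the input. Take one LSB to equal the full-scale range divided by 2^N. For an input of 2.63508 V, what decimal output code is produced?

1945

Span: 4.63 V − (0.83 V) = 3.8 V. LSB = 3.8 V / 2^12 ≈ 0.9277 mV.
code = ⌊(V_in − V_min)/LSB⌋ = ⌊(V_in − V_min) × 2^12 / range⌋
     = ⌊(2.63508 − (0.83)) × 4096 / 3.8⌋ = ⌊1.80508 × 4096/3.8⌋
     = ⌊1945.686⌋ = 1945.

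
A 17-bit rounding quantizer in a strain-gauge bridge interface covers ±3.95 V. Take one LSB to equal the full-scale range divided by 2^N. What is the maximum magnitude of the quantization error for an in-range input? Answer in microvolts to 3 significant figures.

30.1 µV

Span: 3.95 V − (-3.95 V) = 7.9 V.
One LSB is 7.9 V / 131072 = 60.272 µV.
|e|_max = LSB/2 = 30.1 µV.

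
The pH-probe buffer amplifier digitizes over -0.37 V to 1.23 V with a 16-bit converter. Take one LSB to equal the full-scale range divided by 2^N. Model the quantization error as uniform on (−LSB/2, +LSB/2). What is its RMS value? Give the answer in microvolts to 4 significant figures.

Span: 1.23 V − (-0.37 V) = 1.6 V.
One LSB is 1.6 V / 65536 = 24.4141 µV.
RMS of a uniform error over width LSB is LSB/√12 = 7.048 µV.

7.048 µV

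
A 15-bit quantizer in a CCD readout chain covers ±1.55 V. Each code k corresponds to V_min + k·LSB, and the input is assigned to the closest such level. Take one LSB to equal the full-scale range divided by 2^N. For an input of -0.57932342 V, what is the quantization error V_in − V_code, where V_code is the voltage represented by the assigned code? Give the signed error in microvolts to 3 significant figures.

The full-scale span is 1.55 − (-1.55) = 3.1 V. LSB = 3.1 V / 2^15 ≈ 94.60 µV.
(-0.57932342 − (-1.55)) / LSB = 0.97067658 × 32768/3.1 = 10260.3646. Nearest integer: k = 10260.
V_code = -1.55 + (10260/32768) × 3.1 = -0.57935791016 V.
e = -0.57932342 − (-0.57935791016) = +34.5 µV.

+34.5 µV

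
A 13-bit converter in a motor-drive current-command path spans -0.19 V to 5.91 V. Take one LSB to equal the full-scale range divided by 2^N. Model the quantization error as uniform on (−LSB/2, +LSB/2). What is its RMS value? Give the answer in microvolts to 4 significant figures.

Full-scale range = 5.91 V − (-0.19 V) = 6.1 V.
Step size = 6.1/8192 V = 0.744629 mV.
V_rms = LSB/√12 = 0.744629 mV / √12 = 215.0 µV.

215.0 µV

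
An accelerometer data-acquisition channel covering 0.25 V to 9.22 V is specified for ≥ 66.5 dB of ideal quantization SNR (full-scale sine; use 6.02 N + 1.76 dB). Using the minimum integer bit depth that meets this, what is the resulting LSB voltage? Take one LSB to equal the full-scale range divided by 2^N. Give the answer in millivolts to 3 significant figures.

4.38 mV

The full-scale span is 9.22 − (0.25) = 8.97 V.
Required N = ⌈(66.5 − 1.76)/6.02⌉ = ⌈10.754⌉ = 11.
LSB = 8.97 V / 2^11 = 4.38 mV.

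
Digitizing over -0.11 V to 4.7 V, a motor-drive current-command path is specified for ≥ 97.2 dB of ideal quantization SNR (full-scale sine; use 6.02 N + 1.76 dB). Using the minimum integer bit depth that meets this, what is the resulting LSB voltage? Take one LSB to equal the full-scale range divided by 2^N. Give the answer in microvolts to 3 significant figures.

Span: 4.7 V − (-0.11 V) = 4.81 V.
Required N = ⌈(97.2 − 1.76)/6.02⌉ = ⌈15.854⌉ = 16.
Step size = 4.81/65536 V = 73.4 µV.

73.4 µV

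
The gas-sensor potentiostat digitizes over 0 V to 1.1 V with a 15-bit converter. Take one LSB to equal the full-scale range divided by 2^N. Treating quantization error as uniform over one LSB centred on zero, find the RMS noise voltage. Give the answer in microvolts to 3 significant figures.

9.69 µV

Span = 1.1 V.
Step size = 1.1/32768 V = 33.569 µV.
RMS of a uniform error over width LSB is LSB/√12 = 9.69 µV.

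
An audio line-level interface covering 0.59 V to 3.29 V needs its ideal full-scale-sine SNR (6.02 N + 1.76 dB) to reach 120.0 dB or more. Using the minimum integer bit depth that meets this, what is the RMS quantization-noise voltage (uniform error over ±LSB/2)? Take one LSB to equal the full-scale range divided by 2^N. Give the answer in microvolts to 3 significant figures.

Range = 3.29 − (0.59) = 2.7 V.
6.02 N + 1.76 ≥ 120.0 gives N ≥ 19.641, so the minimum integer is 20.
One LSB is 2.7 V / 1048576 = 2.5749 µV.
RMS noise = LSB/√12 = 0.743 µV.

0.743 µV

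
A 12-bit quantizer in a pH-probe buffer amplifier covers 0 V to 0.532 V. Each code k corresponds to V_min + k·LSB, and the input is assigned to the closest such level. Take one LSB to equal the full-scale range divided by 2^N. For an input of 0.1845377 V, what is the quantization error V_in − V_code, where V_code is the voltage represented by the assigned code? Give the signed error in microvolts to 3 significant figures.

Full-scale range = 0.532 V. LSB = 0.532 V / 2^12 ≈ 129.9 µV.
(V_in − V_min)/LSB = (0.1845377 − (0)) × 4096/0.532 = 1420.8015 → nearest code k = 1421.
V_code = V_min + k × range/2^12 = 0 + 1421 × 0.532/4096 = 0.1845634766 V.
e = 0.1845377 − (0.1845634766) = −25.8 µV.

−25.8 µV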